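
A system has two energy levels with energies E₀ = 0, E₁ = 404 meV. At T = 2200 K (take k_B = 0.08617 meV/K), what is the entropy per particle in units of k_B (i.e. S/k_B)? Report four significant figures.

0.3383

k_BT = 0.08617 × 2200 K = 189.574 meV.
Eᵢ/kT = 0, 2.13109.
Z = Σ e^(−Eᵢ/kT) = e^(−0) + e^(−2.13109) = 1.00000 + 0.118708 = 1.11871.
⟨E⟩ = Σ EᵢPᵢ = 42.8690 meV.
S/k_B = ln Z + ⟨E⟩/kT = ln(1.11871) + 42.8690/189.574 = 0.112176 + 0.226133 = 0.3383.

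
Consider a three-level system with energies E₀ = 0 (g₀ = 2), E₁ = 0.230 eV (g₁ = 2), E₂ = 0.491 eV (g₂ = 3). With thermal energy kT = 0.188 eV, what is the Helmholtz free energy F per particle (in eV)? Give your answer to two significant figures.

-0.19 eV

Eᵢ/kT = 0, 1.223, 2.612.
Z = Σ gᵢe^(−Eᵢ/kT) = 2·e^(−0) + 2·e^(−1.223) + 3·e^(−2.612) = 2.000 + 0.5887 + 0.2202 = 2.809.
F = −kT ln Z = −0.188 × ln(2.809) = −0.188 × 1.033 = -0.19 eV.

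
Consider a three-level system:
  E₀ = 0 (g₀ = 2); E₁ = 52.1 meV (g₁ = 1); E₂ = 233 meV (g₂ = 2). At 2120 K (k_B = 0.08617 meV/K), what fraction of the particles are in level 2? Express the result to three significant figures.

k_BT = 0.08617 × 2120 K = 182.68 meV.
Eᵢ/kT = 0, 0.28520, 1.2755.
Z = Σ gᵢe^(−Eᵢ/kT) = 2·e^(−0) + 1·e^(−0.28520) + 2·e^(−1.2755) = 2.0000 + 0.75186 + 0.55858 = 3.3104.
P₂ = g₂ e^(−E₂/kT) / Z = 0.55858/3.3104 = 0.169.

0.169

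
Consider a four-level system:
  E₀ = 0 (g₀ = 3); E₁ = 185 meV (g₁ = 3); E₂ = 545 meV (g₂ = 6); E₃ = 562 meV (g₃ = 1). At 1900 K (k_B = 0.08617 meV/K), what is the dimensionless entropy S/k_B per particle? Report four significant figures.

k_BT = 0.08617 × 1900 K = 163.723 meV.
Eᵢ/kT = 0, 1.12996, 3.32879, 3.43263.
Z = Σ gᵢe^(−Eᵢ/kT) = 3·e^(−0) + 3·e^(−1.12996) + 6·e^(−3.32879) + 1·e^(−3.43263) = 3.00000 + 0.969139 + 0.215019 + 0.0323019 = 4.21646.
⟨E⟩ = Σ EᵢPᵢ = 74.6194 meV.
S/k_B = ln Z + ⟨E⟩/kT = ln(4.21646) + 74.6194/163.723 = 1.43900 + 0.455766 = 1.895.

1.895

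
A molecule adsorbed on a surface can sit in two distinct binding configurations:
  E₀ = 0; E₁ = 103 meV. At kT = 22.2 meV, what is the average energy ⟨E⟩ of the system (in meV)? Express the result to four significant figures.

Eᵢ/kT = 0, 4.63964.
Z = Σ e^(−Eᵢ/kT) = e^(−0) + e^(−4.63964) = 1.00000 + 0.00966118 = 1.00966.
⟨E⟩ = Σ Eᵢ e^(−Eᵢ/kT) / Z = (0·1.00000 + 103·0.00966118) / 1.00966 = 0.9856 meV.

0.9856 meV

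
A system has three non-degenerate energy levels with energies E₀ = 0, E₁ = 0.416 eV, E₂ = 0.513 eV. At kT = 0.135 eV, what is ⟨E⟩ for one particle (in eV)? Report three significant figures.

0.0286 eV

Eᵢ/kT = 0, 3.0815, 3.8000.
Z = Σ e^(−Eᵢ/kT) = e^(−0) + e^(−3.0815) + e^(−3.8000) = 1.0000 + 0.045890 + 0.022371 = 1.0683.
⟨E⟩ = Σ Eᵢ e^(−Eᵢ/kT) / Z = (0·1.0000 + 0.416·0.045890 + 0.513·0.022371) / 1.0683 = 0.0286 eV.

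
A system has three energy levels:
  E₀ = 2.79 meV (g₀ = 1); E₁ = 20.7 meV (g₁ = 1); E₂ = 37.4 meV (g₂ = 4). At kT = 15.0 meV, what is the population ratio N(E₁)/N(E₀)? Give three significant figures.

0.303

n₁/n₀ = (g₁/g₀) exp[−(E₁−E₀)/kT] = (1/1) × exp(−(17.91 meV)/(15.0 meV)) = (1/1) × exp(-1.1940) = 0.303.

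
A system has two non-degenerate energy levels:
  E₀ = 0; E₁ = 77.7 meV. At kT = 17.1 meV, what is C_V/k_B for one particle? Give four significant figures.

Eᵢ/kT = 0, 4.54386.
Z = Σ e^(−Eᵢ/kT) = e^(−0) + e^(−4.54386) = 1.00000 + 0.0106323 = 1.01063.
⟨E⟩ = 0.817440 meV, ⟨E²⟩ = 63.5151 meV².
C_V/k_B = (⟨E²⟩ − ⟨E⟩²)/(kT)² = (63.5151 − 0.668208)/292.410 = 0.2149.

0.2149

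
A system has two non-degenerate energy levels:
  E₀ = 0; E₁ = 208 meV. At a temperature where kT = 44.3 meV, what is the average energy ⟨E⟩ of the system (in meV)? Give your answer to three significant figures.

Eᵢ/kT = 0, 4.6953.
Z = Σ e^(−Eᵢ/kT) = e^(−0) + e^(−4.6953) = 1.0000 + 0.0091381 = 1.0091.
⟨E⟩ = Σ Eᵢ e^(−Eᵢ/kT) / Z = (0·1.0000 + 208·0.0091381) / 1.0091 = 1.88 meV.

1.88 meV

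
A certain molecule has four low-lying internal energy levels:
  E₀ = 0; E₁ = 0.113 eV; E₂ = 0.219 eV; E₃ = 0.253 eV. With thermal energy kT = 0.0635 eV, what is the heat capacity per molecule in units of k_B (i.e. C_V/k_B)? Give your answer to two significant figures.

Eᵢ/kT = 0, 1.780, 3.449, 3.984.
Z = Σ e^(−Eᵢ/kT) = e^(−0) + e^(−1.780) + e^(−3.449) + e^(−3.984) = 1.000 + 0.1686 + 0.03178 + 0.01861 = 1.219.
⟨E⟩ = 0.02520 eV, ⟨E²⟩ = 0.003994 eV².
C_V/k_B = (⟨E²⟩ − ⟨E⟩²)/(kT)² = (0.003994 − 0.0006350)/0.004032 = 0.83.

0.83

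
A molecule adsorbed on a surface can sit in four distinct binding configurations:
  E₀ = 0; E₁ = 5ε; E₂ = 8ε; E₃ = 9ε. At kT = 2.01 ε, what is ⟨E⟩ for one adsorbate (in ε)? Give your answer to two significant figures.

Eᵢ/kT = 0, 2.488, 3.980, 4.478.
Z = Σ e^(−Eᵢ/kT) = e^(−0) + e^(−2.488) + e^(−3.980) + e^(−4.478) = 1.000 + 0.08308 + 0.01869 + 0.01136 = 1.113.
⟨E⟩ = Σ Eᵢ e^(−Eᵢ/kT) / Z = (0·1.000 + 5·0.08308 + 8·0.01869 + 9·0.01136) / 1.113 = 0.60 ε.

0.60 ε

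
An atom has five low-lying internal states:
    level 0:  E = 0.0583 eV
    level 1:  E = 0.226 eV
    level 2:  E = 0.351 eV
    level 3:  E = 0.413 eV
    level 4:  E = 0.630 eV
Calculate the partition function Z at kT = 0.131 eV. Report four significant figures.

Eᵢ/kT = 0.445038, 1.72519, 2.67939, 3.15267, 4.80916.
Z = Σ e^(−Eᵢ/kT) = e^(−0.445038) + e^(−1.72519) + e^(−2.67939) + e^(−3.15267) + e^(−4.80916) = 0.640800 + 0.178139 + 0.0686050 + 0.0427379 + 0.00815471 = 0.938437.

Z = 0.9384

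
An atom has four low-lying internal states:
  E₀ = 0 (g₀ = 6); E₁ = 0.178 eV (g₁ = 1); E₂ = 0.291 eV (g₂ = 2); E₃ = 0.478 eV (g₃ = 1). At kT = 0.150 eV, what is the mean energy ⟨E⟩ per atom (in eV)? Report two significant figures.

Eᵢ/kT = 0, 1.187, 1.940, 3.187.
Z = Σ gᵢe^(−Eᵢ/kT) = 6·e^(−0) + 1·e^(−1.187) + 2·e^(−1.940) + 1·e^(−3.187) = 6.000 + 0.3051 + 0.2874 + 0.04130 = 6.634.
⟨E⟩ = Σ Eᵢ gᵢe^(−Eᵢ/kT) / Z = (0·6.000 + 0.178·0.3051 + 0.291·0.2874 + 0.478·0.04130) / 6.634 = 0.024 eV.

0.024 eV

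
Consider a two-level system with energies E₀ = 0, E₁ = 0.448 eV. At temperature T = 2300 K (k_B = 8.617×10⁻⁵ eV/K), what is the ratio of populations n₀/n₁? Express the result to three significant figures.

k_BT = 8.617×10⁻⁵ × 2300 K = 0.19819 eV.
n₀/n₁ = exp[−(E₀−E₁)/kT] = exp(−(-0.448 eV)/(0.19819 eV)) = exp(2.2605) = 9.59.

9.59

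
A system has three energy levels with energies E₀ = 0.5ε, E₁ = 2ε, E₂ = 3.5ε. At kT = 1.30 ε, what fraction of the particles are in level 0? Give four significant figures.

0.7068

Eᵢ/kT = 0.384615, 1.53846, 2.69231.
Z = Σ e^(−Eᵢ/kT) = e^(−0.384615) + e^(−1.53846) + e^(−2.69231) = 0.680713 + 0.214712 + 0.0677243 = 0.963149.
P₀ = e^(−E₀/kT) / Z = 0.680713/0.963149 = 0.7068.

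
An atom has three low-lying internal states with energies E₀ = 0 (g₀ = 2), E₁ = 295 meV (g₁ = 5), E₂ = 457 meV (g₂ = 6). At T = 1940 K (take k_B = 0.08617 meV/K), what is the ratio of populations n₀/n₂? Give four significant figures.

5.130

k_BT = 0.08617 × 1940 K = 167.170 meV.
n₀/n₂ = (g₀/g₂) exp[−(E₀−E₂)/kT] = (2/6) × exp(−(-457 meV)/(167.170 meV)) = (2/6) × exp(2.73374) = 5.130.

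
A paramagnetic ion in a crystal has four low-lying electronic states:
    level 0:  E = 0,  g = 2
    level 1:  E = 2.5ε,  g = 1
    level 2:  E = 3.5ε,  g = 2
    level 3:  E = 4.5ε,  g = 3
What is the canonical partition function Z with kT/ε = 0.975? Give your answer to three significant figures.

Z = 2.16

Eᵢ/kT = 0, 2.5641, 3.5897, 4.6154.
Z = Σ gᵢe^(−Eᵢ/kT) = 2·e^(−0) + 1·e^(−2.5641) + 2·e^(−3.5897) + 3·e^(−4.6154) = 2.0000 + 0.076988 + 0.055213 + 0.029695 = 2.1619.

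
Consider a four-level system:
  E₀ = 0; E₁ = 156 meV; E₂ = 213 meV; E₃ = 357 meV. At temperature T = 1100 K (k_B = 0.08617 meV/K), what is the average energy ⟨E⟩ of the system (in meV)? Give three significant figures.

k_BT = 0.08617 × 1100 K = 94.787 meV.
Eᵢ/kT = 0, 1.6458, 2.2471, 3.7663.
Z = Σ e^(−Eᵢ/kT) = e^(−0) + e^(−1.6458) + e^(−2.2471) + e^(−3.7663) = 1.0000 + 0.19286 + 0.10571 + 0.023138 = 1.3217.
⟨E⟩ = Σ Eᵢ e^(−Eᵢ/kT) / Z = (0·1.0000 + 156·0.19286 + 213·0.10571 + 357·0.023138) / 1.3217 = 46.0 meV.

46.0 meV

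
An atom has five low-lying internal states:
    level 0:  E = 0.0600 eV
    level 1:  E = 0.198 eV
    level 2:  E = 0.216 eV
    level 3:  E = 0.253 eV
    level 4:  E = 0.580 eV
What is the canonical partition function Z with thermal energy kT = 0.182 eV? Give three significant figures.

Z = 1.65

Eᵢ/kT = 0.32967, 1.0879, 1.1868, 1.3901, 3.1868.
Z = Σ e^(−Eᵢ/kT) = e^(−0.32967) + e^(−1.0879) + e^(−1.1868) + e^(−1.3901) + e^(−3.1868) = 0.71916 + 0.33692 + 0.30520 + 0.24905 + 0.041304 = 1.6516.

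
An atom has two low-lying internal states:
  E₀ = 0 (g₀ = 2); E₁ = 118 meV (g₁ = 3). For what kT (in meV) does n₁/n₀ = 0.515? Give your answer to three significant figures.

110 meV

n₁/n₀ = (g₁/g₀) exp[−(E₁−E₀)/kT] = 0.515.
⇒ (E₁−E₀)/kT = ln((3/2)/0.515) = ln(2.9126) = 1.0690.
kT = 118 meV / 1.0690 = 110 meV.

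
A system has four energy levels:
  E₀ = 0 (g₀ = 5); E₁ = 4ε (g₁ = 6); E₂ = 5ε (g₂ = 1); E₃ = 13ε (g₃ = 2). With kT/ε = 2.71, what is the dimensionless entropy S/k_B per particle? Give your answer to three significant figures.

2.24

Eᵢ/kT = 0, 1.4760, 1.8450, 4.7970.
Z = Σ gᵢe^(−Eᵢ/kT) = 5·e^(−0) + 6·e^(−1.4760) + 1·e^(−1.8450) + 2·e^(−4.7970) = 5.0000 + 1.3713 + 0.15803 + 0.016509 = 6.5458.
⟨E⟩ = Σ EᵢPᵢ = 0.99147 ε.
S/k_B = ln Z + ⟨E⟩/kT = ln(6.5458) + 0.99147/2.71 = 1.8788 + 0.36586 = 2.24.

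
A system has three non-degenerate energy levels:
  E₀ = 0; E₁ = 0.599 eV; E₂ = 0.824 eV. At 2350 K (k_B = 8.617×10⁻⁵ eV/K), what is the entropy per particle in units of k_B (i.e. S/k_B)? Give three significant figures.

k_BT = 8.617×10⁻⁵ × 2350 K = 0.20250 eV.
Eᵢ/kT = 0, 2.9580, 4.0691.
Z = Σ e^(−Eᵢ/kT) = e^(−0) + e^(−2.9580) + e^(−4.0691) = 1.0000 + 0.051923 + 0.017093 = 1.0690.
⟨E⟩ = Σ EᵢPᵢ = 0.042270 eV.
S/k_B = ln Z + ⟨E⟩/kT = ln(1.0690) + 0.042270/0.20250 = 0.066724 + 0.20874 = 0.275.

0.275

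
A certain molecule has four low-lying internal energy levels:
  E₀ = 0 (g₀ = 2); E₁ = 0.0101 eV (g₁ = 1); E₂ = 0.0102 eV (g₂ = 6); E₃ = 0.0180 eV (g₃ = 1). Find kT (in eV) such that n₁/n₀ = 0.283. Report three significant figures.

n₁/n₀ = (g₁/g₀) exp[−(E₁−E₀)/kT] = 0.283.
⇒ (E₁−E₀)/kT = ln((1/2)/0.283) = ln(1.7668) = 0.56917.
kT = 0.0101 eV / 0.56917 = 0.0177 eV.

0.0177 eV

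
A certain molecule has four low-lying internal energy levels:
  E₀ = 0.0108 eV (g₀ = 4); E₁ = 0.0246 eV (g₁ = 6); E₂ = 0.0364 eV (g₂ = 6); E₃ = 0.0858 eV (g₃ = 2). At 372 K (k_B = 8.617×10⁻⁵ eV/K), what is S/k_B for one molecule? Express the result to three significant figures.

k_BT = 8.617×10⁻⁵ × 372 K = 0.032055 eV.
Eᵢ/kT = 0.33692, 0.76743, 1.1355, 2.6766.
Z = Σ gᵢe^(−Eᵢ/kT) = 4·e^(−0.33692) + 6·e^(−0.76743) + 6·e^(−1.1355) + 2·e^(−2.6766) = 2.8559 + 2.7852 + 1.9276 + 0.13759 = 7.7063.
⟨E⟩ = Σ EᵢPᵢ = 0.023530 eV.
S/k_B = ln Z + ⟨E⟩/kT = ln(7.7063) + 0.023530/0.032055 = 2.0420 + 0.73405 = 2.78.

2.78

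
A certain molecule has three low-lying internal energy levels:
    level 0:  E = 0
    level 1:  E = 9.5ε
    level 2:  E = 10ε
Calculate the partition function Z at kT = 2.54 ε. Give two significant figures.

Eᵢ/kT = 0, 3.740, 3.937.
Z = Σ e^(−Eᵢ/kT) = e^(−0) + e^(−3.740) + e^(−3.937) = 1.000 + 0.02375 + 0.01951 = 1.043.

Z = 1.0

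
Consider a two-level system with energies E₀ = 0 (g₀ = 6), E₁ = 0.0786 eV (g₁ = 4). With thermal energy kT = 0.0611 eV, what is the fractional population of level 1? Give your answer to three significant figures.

0.156

Eᵢ/kT = 0, 1.2864.
Z = Σ gᵢe^(−Eᵢ/kT) = 6·e^(−0) + 4·e^(−1.2864) = 6.0000 + 1.1051 = 7.1051.
P₁ = g₁ e^(−E₁/kT) / Z = 1.1051/7.1051 = 0.156.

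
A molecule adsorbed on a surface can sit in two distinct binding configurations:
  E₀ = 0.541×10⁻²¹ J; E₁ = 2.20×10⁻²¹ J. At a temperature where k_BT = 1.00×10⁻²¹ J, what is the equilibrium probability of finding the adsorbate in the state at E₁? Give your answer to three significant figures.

0.160

Eᵢ/kT = 0.54100, 2.2000.
Z = Σ e^(−Eᵢ/kT) = e^(−0.54100) + e^(−2.2000) = 0.58217 + 0.11080 = 0.69297.
P₁ = e^(−E₁/kT) / Z = 0.11080/0.69297 = 0.160.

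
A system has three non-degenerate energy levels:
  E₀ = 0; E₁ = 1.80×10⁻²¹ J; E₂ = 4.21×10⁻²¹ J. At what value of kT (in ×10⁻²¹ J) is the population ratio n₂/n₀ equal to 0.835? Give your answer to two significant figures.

23 ×10⁻²¹ J

n₂/n₀ = exp[−(E₂−E₀)/kT] = 0.835.
⇒ (E₂−E₀)/kT = ln(1/0.835) = ln(1.198) = 0.1807.
kT = 4.21 ×10⁻²¹ J / 0.1807 = 23 ×10⁻²¹ J.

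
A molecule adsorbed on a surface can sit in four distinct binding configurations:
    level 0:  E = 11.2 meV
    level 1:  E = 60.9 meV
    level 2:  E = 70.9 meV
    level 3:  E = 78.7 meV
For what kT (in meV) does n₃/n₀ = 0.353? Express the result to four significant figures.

n₃/n₀ = exp[−(E₃−E₀)/kT] = 0.353.
⇒ (E₃−E₀)/kT = ln(1/0.353) = ln(2.83286) = 1.04129.
kT = 67.5 meV / 1.04129 = 64.82 meV.

64.82 meV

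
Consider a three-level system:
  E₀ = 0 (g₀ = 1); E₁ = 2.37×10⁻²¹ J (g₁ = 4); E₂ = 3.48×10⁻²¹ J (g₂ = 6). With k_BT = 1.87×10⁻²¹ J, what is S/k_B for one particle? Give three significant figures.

Eᵢ/kT = 0, 1.2674, 1.8610.
Z = Σ gᵢe^(−Eᵢ/kT) = 1·e^(−0) + 4·e^(−1.2674) + 6·e^(−1.8610) = 1.0000 + 1.1263 + 0.93310 = 3.0594.
⟨E⟩ = Σ EᵢPᵢ = 1.9339 ×10⁻²¹ J.
S/k_B = ln Z + ⟨E⟩/kT = ln(3.0594) + 1.9339/1.87 = 1.1182 + 1.0342 = 2.15.

2.15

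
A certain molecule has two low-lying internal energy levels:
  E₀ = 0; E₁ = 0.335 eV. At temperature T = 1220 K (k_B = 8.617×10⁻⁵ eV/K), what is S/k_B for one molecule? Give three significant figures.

k_BT = 8.617×10⁻⁵ × 1220 K = 0.10513 eV.
Eᵢ/kT = 0, 3.1865.
Z = Σ e^(−Eᵢ/kT) = e^(−0) + e^(−3.1865) = 1.0000 + 0.041316 = 1.0413.
⟨E⟩ = Σ EᵢPᵢ = 0.013292 eV.
S/k_B = ln Z + ⟨E⟩/kT = ln(1.0413) + 0.013292/0.10513 = 0.040470 + 0.12643 = 0.167.

0.167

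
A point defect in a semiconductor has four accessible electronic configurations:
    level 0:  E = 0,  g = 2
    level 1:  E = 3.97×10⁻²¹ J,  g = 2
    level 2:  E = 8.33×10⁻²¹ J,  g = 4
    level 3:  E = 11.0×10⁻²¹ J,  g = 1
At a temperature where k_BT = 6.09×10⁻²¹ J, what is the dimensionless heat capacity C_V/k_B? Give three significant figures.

Eᵢ/kT = 0, 0.65189, 1.3678, 1.8062.
Z = Σ gᵢe^(−Eᵢ/kT) = 2·e^(−0) + 2·e^(−0.65189) + 4·e^(−1.3678) + 1·e^(−1.8062) = 2.0000 + 1.0421 + 1.0187 + 0.16428 = 4.2251.
⟨E⟩ = 3.4153, ⟨E²⟩ = 25.322.
C_V/k_B = (⟨E²⟩ − ⟨E⟩²)/(kT)² = (25.322 − 11.664)/37.088 = 0.368.

0.368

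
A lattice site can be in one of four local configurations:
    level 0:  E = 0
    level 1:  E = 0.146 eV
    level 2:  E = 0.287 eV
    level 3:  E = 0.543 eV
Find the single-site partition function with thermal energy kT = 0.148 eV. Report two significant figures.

Z = 1.5

Eᵢ/kT = 0, 0.9865, 1.939, 3.669.
Z = Σ e^(−Eᵢ/kT) = e^(−0) + e^(−0.9865) + e^(−1.939) + e^(−3.669) = 1.000 + 0.3729 + 0.1438 + 0.02550 = 1.542.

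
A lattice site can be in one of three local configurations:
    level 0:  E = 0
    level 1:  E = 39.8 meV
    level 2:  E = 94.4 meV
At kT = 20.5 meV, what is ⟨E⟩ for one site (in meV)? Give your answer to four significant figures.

5.770 meV

Eᵢ/kT = 0, 1.94146, 4.60488.
Z = Σ e^(−Eᵢ/kT) = e^(−0) + e^(−1.94146) + e^(−4.60488) = 1.00000 + 0.143494 + 0.0100029 = 1.15350.
⟨E⟩ = Σ Eᵢ e^(−Eᵢ/kT) / Z = (0·1.00000 + 39.8·0.143494 + 94.4·0.0100029) / 1.15350 = 5.770 meV.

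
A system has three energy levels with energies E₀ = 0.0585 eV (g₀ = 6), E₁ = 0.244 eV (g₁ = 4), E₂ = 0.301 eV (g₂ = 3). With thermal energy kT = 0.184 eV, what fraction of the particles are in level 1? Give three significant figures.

0.177

Eᵢ/kT = 0.31793, 1.3261, 1.6359.
Z = Σ gᵢe^(−Eᵢ/kT) = 6·e^(−0.31793) + 4·e^(−1.3261) + 3·e^(−1.6359) = 4.3659 + 1.0620 + 0.58433 = 6.0122.
P₁ = g₁ e^(−E₁/kT) / Z = 1.0620/6.0122 = 0.177.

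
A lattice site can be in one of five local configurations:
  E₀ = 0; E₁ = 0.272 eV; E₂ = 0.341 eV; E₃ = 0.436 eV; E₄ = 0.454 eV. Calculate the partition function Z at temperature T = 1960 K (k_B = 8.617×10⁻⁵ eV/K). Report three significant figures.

k_BT = 8.617×10⁻⁵ × 1960 K = 0.16889 eV.
Eᵢ/kT = 0, 1.6105, 2.0191, 2.5816, 2.6881.
Z = Σ e^(−Eᵢ/kT) = e^(−0) + e^(−1.6105) + e^(−2.0191) + e^(−2.5816) + e^(−2.6881) = 1.0000 + 0.19979 + 0.13277 + 0.075653 + 0.068010 = 1.4762.

Z = 1.48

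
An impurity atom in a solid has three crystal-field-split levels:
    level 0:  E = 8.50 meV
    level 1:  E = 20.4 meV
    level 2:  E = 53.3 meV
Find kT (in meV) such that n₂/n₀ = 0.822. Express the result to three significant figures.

n₂/n₀ = exp[−(E₂−E₀)/kT] = 0.822.
⇒ (E₂−E₀)/kT = ln(1/0.822) = ln(1.2165) = 0.19598.
kT = 44.80 meV / 0.19598 = 229 meV.

229 meV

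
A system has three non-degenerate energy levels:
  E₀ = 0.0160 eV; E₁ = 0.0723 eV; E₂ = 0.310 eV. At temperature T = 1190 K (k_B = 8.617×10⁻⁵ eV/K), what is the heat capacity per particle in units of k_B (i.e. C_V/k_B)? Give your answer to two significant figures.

k_BT = 8.617×10⁻⁵ × 1190 K = 0.1025 eV.
Eᵢ/kT = 0.1561, 0.7054, 3.024.
Z = Σ e^(−Eᵢ/kT) = e^(−0.1561) + e^(−0.7054) + e^(−3.024) = 0.8555 + 0.4939 + 0.04861 = 1.398.
⟨E⟩ = 0.04611 eV, ⟨E²⟩ = 0.005345 eV².
C_V/k_B = (⟨E²⟩ − ⟨E⟩²)/(kT)² = (0.005345 − 0.002126)/0.01051 = 0.31.

0.31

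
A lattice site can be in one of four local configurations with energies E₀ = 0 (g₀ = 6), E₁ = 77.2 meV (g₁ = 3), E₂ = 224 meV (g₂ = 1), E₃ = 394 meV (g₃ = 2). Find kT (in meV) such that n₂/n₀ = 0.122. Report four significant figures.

718.0 meV

n₂/n₀ = (g₂/g₀) exp[−(E₂−E₀)/kT] = 0.122.
⇒ (E₂−E₀)/kT = ln((1/6)/0.122) = ln(1.36612) = 0.311975.
kT = 224 meV / 0.311975 = 718.0 meV.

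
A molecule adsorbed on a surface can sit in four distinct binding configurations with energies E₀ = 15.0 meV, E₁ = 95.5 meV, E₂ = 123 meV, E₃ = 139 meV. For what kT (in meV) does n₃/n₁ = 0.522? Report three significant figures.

n₃/n₁ = exp[−(E₃−E₁)/kT] = 0.522.
⇒ (E₃−E₁)/kT = ln(1/0.522) = ln(1.9157) = 0.65008.
kT = 43.5 meV / 0.65008 = 66.9 meV.

66.9 meV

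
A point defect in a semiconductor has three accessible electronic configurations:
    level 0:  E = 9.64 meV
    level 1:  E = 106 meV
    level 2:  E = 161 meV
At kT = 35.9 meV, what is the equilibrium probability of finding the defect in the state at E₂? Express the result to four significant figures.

0.01362

Eᵢ/kT = 0.268524, 2.95265, 4.48468.
Z = Σ e^(−Eᵢ/kT) = e^(−0.268524) + e^(−2.95265) + e^(−4.48468) = 0.764507 + 0.0522012 + 0.0112805 = 0.827989.
P₂ = e^(−E₂/kT) / Z = 0.0112805/0.827989 = 0.01362.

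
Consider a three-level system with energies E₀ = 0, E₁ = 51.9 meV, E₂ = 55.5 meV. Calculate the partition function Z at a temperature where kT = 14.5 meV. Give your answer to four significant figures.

Z = 1.050

Eᵢ/kT = 0, 3.57931, 3.82759.
Z = Σ e^(−Eᵢ/kT) = e^(−0) + e^(−3.57931) + e^(−3.82759) = 1.00000 + 0.0278949 + 0.0217620 = 1.04966.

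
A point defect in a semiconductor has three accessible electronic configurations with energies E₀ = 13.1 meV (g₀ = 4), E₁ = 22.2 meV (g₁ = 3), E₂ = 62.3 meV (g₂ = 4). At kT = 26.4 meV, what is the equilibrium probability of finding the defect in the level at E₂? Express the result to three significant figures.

0.0920

Eᵢ/kT = 0.49621, 0.84091, 2.3598.
Z = Σ gᵢe^(−Eᵢ/kT) = 4·e^(−0.49621) + 3·e^(−0.84091) + 4·e^(−2.3598) = 2.4353 + 1.2940 + 0.37776 = 4.1071.
P₂ = g₂ e^(−E₂/kT) / Z = 0.37776/4.1071 = 0.0920.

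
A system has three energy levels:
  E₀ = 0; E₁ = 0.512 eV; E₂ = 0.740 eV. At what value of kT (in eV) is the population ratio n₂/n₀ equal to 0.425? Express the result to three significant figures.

0.865 eV

n₂/n₀ = exp[−(E₂−E₀)/kT] = 0.425.
⇒ (E₂−E₀)/kT = ln(1/0.425) = ln(2.3529) = 0.85565.
kT = 0.740 eV / 0.85565 = 0.865 eV.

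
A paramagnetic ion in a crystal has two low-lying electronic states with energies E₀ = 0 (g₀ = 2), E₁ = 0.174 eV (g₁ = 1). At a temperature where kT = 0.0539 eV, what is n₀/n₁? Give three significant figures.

n₀/n₁ = (g₀/g₁) exp[−(E₀−E₁)/kT] = (2/1) × exp(−(-0.174 eV)/(0.0539 eV)) = (2/1) × exp(3.2282) = 50.5.

50.5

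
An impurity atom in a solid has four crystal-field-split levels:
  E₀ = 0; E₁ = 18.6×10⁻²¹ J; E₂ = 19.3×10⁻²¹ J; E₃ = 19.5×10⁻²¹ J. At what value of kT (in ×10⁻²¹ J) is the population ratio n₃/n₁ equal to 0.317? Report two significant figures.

0.78 ×10⁻²¹ J

n₃/n₁ = exp[−(E₃−E₁)/kT] = 0.317.
⇒ (E₃−E₁)/kT = ln(1/0.317) = ln(3.155) = 1.149.
kT = 0.9 ×10⁻²¹ J / 1.149 = 0.78 ×10⁻²¹ J.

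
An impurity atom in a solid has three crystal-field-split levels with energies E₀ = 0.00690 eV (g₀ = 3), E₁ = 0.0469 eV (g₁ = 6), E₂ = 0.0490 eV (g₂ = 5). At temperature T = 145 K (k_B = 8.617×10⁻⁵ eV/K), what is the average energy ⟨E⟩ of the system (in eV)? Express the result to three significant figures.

k_BT = 8.617×10⁻⁵ × 145 K = 0.012495 eV.
Eᵢ/kT = 0.55222, 3.7535, 3.9216.
Z = Σ gᵢe^(−Eᵢ/kT) = 3·e^(−0.55222) + 6·e^(−3.7535) + 5·e^(−3.9216) = 1.7270 + 0.14061 + 0.099047 = 1.9667.
⟨E⟩ = Σ Eᵢ gᵢe^(−Eᵢ/kT) / Z = (0.00690·1.7270 + 0.0469·0.14061 + 0.0490·0.099047) / 1.9667 = 0.0119 eV.

0.0119 eV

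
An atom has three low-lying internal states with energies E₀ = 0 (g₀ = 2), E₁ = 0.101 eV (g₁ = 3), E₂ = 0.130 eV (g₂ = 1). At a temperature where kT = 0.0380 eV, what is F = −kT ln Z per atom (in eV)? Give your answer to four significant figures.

Eᵢ/kT = 0, 2.65789, 3.42105.
Z = Σ gᵢe^(−Eᵢ/kT) = 2·e^(−0) + 3·e^(−2.65789) + 1·e^(−3.42105) = 2.00000 + 0.210288 + 0.0326781 = 2.24297.
F = −kT ln Z = −0.0380 × ln(2.24297) = −0.0380 × 0.807801 = -0.03070 eV.

-0.03070 eV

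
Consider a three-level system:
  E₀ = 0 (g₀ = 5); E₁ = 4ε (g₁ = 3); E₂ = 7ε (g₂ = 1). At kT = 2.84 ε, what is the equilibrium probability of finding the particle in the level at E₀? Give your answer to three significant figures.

Eᵢ/kT = 0, 1.4085, 2.4648.
Z = Σ gᵢe^(−Eᵢ/kT) = 5·e^(−0) + 3·e^(−1.4085) + 1·e^(−2.4648) = 5.0000 + 0.73353 + 0.085026 = 5.8186.
P₀ = g₀ e^(−E₀/kT) / Z = 5.0000/5.8186 = 0.859.

0.859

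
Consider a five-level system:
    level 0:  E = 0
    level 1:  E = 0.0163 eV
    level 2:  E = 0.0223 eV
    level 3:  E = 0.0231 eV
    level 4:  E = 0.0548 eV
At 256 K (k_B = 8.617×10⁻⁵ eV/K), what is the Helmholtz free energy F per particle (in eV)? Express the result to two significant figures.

k_BT = 8.617×10⁻⁵ × 256 K = 0.02206 eV.
Eᵢ/kT = 0, 0.7389, 1.011, 1.047, 2.484.
Z = Σ e^(−Eᵢ/kT) = e^(−0) + e^(−0.7389) + e^(−1.011) + e^(−1.047) + e^(−2.484) = 1.000 + 0.4776 + 0.3639 + 0.3510 + 0.08341 = 2.276.
F = −kT ln Z = −0.02206 × ln(2.276) = −0.02206 × 0.8224 = -0.018 eV.

-0.018 eV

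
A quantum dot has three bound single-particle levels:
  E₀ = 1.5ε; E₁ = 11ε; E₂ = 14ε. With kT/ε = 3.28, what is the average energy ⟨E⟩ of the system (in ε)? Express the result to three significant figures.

Eᵢ/kT = 0.45732, 3.3537, 4.2683.
Z = Σ e^(−Eᵢ/kT) = e^(−0.45732) + e^(−3.3537) + e^(−4.2683) = 0.63298 + 0.034955 + 0.014006 = 0.68194.
⟨E⟩ = Σ Eᵢ e^(−Eᵢ/kT) / Z = (1.5·0.63298 + 11·0.034955 + 14·0.014006) / 0.68194 = 2.24 ε.

2.24 ε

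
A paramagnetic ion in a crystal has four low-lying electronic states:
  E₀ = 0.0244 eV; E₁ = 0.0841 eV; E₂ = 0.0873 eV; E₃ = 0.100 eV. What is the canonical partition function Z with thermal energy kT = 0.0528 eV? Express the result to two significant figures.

Eᵢ/kT = 0.4621, 1.593, 1.653, 1.894.
Z = Σ e^(−Eᵢ/kT) = e^(−0.4621) + e^(−1.593) + e^(−1.653) + e^(−1.894) = 0.6300 + 0.2033 + 0.1915 + 0.1505 = 1.175.

Z = 1.2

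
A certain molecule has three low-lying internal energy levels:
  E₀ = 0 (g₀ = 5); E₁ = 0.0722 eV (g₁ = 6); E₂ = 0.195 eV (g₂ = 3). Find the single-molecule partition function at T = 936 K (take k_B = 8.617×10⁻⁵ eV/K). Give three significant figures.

Z = 7.72

k_BT = 8.617×10⁻⁵ × 936 K = 0.080655 eV.
Eᵢ/kT = 0, 0.89517, 2.4177.
Z = Σ gᵢe^(−Eᵢ/kT) = 5·e^(−0) + 6·e^(−0.89517) + 3·e^(−2.4177) = 5.0000 + 2.4512 + 0.26738 = 7.7186.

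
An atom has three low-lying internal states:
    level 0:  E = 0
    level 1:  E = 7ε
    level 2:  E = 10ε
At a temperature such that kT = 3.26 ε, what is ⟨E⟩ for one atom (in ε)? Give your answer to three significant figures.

1.10 ε

Eᵢ/kT = 0, 2.1472, 3.0675.
Z = Σ e^(−Eᵢ/kT) = e^(−0) + e^(−2.1472) + e^(−3.0675) = 1.0000 + 0.11681 + 0.046537 = 1.1633.
⟨E⟩ = Σ Eᵢ e^(−Eᵢ/kT) / Z = (0·1.0000 + 7·0.11681 + 10·0.046537) / 1.1633 = 1.10 ε.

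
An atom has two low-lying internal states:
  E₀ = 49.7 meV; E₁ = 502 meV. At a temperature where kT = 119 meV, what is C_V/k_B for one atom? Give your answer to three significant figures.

Eᵢ/kT = 0.41765, 4.2185.
Z = Σ e^(−Eᵢ/kT) = e^(−0.41765) + e^(−4.2185) = 0.65859 + 0.014721 = 0.67331.
⟨E⟩ = 59.589 meV, ⟨E²⟩ = 7925.8 meV².
C_V/k_B = (⟨E²⟩ − ⟨E⟩²)/(kT)² = (7925.8 − 3550.8)/14161 = 0.309.

0.309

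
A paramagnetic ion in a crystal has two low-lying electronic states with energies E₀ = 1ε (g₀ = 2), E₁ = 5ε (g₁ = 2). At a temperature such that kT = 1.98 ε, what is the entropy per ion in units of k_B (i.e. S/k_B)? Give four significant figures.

Eᵢ/kT = 0.505051, 2.52525.
Z = Σ gᵢe^(−Eᵢ/kT) = 2·e^(−0.505051) + 2·e^(−2.52525) = 1.20695 + 0.160077 = 1.36703.
⟨E⟩ = Σ EᵢPᵢ = 1.46839 ε.
S/k_B = ln Z + ⟨E⟩/kT = ln(1.36703) + 1.46839/1.98 = 0.312641 + 0.741611 = 1.054.

1.054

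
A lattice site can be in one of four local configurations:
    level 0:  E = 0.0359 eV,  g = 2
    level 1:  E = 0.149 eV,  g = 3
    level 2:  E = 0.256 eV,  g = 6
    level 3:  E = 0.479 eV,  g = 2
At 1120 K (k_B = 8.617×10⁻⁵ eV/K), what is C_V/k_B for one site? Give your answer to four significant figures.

0.8488

k_BT = 8.617×10⁻⁵ × 1120 K = 0.0965104 eV.
Eᵢ/kT = 0.371981, 1.54388, 2.65256, 4.96320.
Z = Σ gᵢe^(−Eᵢ/kT) = 2·e^(−0.371981) + 3·e^(−1.54388) + 6·e^(−2.65256) + 2·e^(−4.96320) = 1.37873 + 0.640653 + 0.422823 + 0.0139810 = 2.45619.
⟨E⟩ = 0.105812 eV, ⟨E²⟩ = 0.0191019 eV².
C_V/k_B = (⟨E²⟩ − ⟨E⟩²)/(kT)² = (0.0191019 − 0.0111962)/0.00931426 = 0.8488.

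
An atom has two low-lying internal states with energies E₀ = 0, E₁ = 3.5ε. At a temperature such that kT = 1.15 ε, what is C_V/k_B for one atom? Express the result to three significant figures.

0.402

Eᵢ/kT = 0, 3.0435.
Z = Σ e^(−Eᵢ/kT) = e^(−0) + e^(−3.0435) = 1.0000 + 0.047668 = 1.0477.
⟨E⟩ = 0.15924 ε, ⟨E²⟩ = 0.55735 ε².
C_V/k_B = (⟨E²⟩ − ⟨E⟩²)/(kT)² = (0.55735 − 0.025357)/1.3225 = 0.402.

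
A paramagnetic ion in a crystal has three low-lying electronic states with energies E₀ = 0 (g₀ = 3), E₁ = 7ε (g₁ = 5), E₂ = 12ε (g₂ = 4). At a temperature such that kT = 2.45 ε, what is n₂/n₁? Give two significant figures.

n₂/n₁ = (g₂/g₁) exp[−(E₂−E₁)/kT] = (4/5) × exp(−(5ε)/(2.45ε)) = (4/5) × exp(-2.041) = 0.10.

0.10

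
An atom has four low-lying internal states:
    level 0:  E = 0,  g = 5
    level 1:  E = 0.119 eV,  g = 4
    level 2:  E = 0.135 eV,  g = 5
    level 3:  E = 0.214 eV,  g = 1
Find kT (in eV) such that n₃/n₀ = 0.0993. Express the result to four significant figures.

0.3056 eV

n₃/n₀ = (g₃/g₀) exp[−(E₃−E₀)/kT] = 0.0993.
⇒ (E₃−E₀)/kT = ln((1/5)/0.0993) = ln(2.01410) = 0.700172.
kT = 0.214 eV / 0.700172 = 0.3056 eV.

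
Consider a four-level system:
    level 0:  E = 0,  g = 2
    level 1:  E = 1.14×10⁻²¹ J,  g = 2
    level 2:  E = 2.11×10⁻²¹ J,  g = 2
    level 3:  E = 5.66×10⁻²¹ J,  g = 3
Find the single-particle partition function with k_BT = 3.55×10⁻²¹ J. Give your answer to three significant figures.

Eᵢ/kT = 0, 0.32113, 0.59437, 1.5944.
Z = Σ gᵢe^(−Eᵢ/kT) = 2·e^(−0) + 2·e^(−0.32113) + 2·e^(−0.59437) + 3·e^(−1.5944) = 2.0000 + 1.4507 + 1.1038 + 0.60909 = 5.1636.

Z = 5.16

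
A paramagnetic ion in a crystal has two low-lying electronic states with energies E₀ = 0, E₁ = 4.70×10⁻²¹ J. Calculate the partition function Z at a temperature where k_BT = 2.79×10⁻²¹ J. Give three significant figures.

Eᵢ/kT = 0, 1.6846.
Z = Σ e^(−Eᵢ/kT) = e^(−0) + e^(−1.6846) = 1.0000 + 0.18552 = 1.1855.

Z = 1.19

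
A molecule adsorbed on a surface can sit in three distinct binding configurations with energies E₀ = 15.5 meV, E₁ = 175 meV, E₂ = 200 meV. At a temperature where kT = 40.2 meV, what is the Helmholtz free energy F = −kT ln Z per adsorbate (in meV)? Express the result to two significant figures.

14 meV

Eᵢ/kT = 0.3856, 4.353, 4.975.
Z = Σ e^(−Eᵢ/kT) = e^(−0.3856) + e^(−4.353) + e^(−4.975) = 0.6800 + 0.01287 + 0.006909 = 0.6998.
F = −kT ln Z = −40.2 × ln(0.6998) = −40.2 × -0.3570 = 14 meV.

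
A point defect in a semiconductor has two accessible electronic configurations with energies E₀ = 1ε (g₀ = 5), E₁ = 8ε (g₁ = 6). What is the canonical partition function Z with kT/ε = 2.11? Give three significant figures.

Z = 3.25

Eᵢ/kT = 0.47393, 3.7915.
Z = Σ gᵢe^(−Eᵢ/kT) = 5·e^(−0.47393) + 6·e^(−3.7915) = 3.1128 + 0.13537 = 3.2482.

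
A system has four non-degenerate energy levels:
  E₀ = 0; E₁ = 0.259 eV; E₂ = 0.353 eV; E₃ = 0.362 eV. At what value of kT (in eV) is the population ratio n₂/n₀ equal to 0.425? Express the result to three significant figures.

n₂/n₀ = exp[−(E₂−E₀)/kT] = 0.425.
⇒ (E₂−E₀)/kT = ln(1/0.425) = ln(2.3529) = 0.85565.
kT = 0.353 eV / 0.85565 = 0.413 eV.

0.413 eV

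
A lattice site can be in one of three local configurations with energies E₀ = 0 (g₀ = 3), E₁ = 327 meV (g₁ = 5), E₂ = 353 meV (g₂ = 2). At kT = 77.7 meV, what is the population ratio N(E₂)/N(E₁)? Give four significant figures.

n₂/n₁ = (g₂/g₁) exp[−(E₂−E₁)/kT] = (2/5) × exp(−(26 meV)/(77.7 meV)) = (2/5) × exp(-0.334620) = 0.2862.

0.2862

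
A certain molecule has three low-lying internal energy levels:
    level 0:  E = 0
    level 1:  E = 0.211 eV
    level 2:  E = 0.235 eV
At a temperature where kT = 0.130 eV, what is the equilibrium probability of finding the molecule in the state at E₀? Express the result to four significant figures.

0.7346

Eᵢ/kT = 0, 1.62308, 1.80769.
Z = Σ e^(−Eᵢ/kT) = e^(−0) + e^(−1.62308) + e^(−1.80769) = 1.00000 + 0.197290 + 0.164033 = 1.36132.
P₀ = e^(−E₀/kT) / Z = 1.00000/1.36132 = 0.7346.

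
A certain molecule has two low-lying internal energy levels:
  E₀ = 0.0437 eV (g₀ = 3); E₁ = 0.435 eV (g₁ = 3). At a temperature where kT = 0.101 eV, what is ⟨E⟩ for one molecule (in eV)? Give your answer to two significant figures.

Eᵢ/kT = 0.4327, 4.307.
Z = Σ gᵢe^(−Eᵢ/kT) = 3·e^(−0.4327) + 3·e^(−4.307) = 1.946 + 0.04042 = 1.986.
⟨E⟩ = Σ Eᵢ gᵢe^(−Eᵢ/kT) / Z = (0.0437·1.946 + 0.435·0.04042) / 1.986 = 0.052 eV.

0.052 eV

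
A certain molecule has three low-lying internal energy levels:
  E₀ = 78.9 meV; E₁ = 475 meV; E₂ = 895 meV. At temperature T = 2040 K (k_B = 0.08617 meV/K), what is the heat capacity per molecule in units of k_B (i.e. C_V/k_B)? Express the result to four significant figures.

0.6010

k_BT = 0.08617 × 2040 K = 175.787 meV.
Eᵢ/kT = 0.448839, 2.70213, 5.09139.
Z = Σ e^(−Eᵢ/kT) = e^(−0.448839) + e^(−2.70213) + e^(−5.09139) = 0.638369 + 0.0670625 + 0.00614947 = 0.711581.
⟨E⟩ = 123.283 meV, ⟨E²⟩ = 33771.0 meV².
C_V/k_B = (⟨E²⟩ − ⟨E⟩²)/(kT)² = (33771.0 − 15198.7)/30901.1 = 0.6010.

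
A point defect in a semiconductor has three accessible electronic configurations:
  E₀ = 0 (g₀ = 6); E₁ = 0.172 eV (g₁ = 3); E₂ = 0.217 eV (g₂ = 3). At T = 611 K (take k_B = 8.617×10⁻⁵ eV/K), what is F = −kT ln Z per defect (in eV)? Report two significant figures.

-0.096 eV

k_BT = 8.617×10⁻⁵ × 611 K = 0.05265 eV.
Eᵢ/kT = 0, 3.267, 4.122.
Z = Σ gᵢe^(−Eᵢ/kT) = 6·e^(−0) + 3·e^(−3.267) + 3·e^(−4.122) = 6.000 + 0.1144 + 0.04864 = 6.163.
F = −kT ln Z = −0.05265 × ln(6.163) = −0.05265 × 1.819 = -0.096 eV.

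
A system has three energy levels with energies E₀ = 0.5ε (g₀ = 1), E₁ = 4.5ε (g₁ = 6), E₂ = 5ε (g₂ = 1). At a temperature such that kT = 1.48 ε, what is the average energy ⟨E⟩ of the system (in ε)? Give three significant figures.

Eᵢ/kT = 0.33784, 3.0405, 3.3784.
Z = Σ gᵢe^(−Eᵢ/kT) = 1·e^(−0.33784) + 6·e^(−3.0405) + 1·e^(−3.3784) = 0.71331 + 0.28687 + 0.034102 = 1.0343.
⟨E⟩ = Σ Eᵢ gᵢe^(−Eᵢ/kT) / Z = (0.5·0.71331 + 4.5·0.28687 + 5·0.034102) / 1.0343 = 1.76 ε.

1.76 ε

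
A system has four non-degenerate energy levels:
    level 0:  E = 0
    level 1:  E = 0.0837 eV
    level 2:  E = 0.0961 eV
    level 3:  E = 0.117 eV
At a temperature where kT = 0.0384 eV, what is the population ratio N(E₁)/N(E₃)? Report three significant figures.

2.38

n₁/n₃ = exp[−(E₁−E₃)/kT] = exp(−(-0.0333 eV)/(0.0384 eV)) = exp(0.86719) = 2.38.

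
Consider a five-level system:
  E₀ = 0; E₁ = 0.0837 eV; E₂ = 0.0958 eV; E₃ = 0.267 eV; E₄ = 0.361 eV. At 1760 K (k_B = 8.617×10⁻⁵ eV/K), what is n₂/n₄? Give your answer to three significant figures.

k_BT = 8.617×10⁻⁵ × 1760 K = 0.15166 eV.
n₂/n₄ = exp[−(E₂−E₄)/kT] = exp(−(-0.2652 eV)/(0.15166 eV)) = exp(1.7486) = 5.75.

5.75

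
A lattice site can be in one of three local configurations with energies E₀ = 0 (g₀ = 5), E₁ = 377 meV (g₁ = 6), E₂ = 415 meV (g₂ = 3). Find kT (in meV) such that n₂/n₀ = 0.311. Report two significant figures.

630 meV

n₂/n₀ = (g₂/g₀) exp[−(E₂−E₀)/kT] = 0.311.
⇒ (E₂−E₀)/kT = ln((3/5)/0.311) = ln(1.929) = 0.6570.
kT = 415 meV / 0.6570 = 630 meV.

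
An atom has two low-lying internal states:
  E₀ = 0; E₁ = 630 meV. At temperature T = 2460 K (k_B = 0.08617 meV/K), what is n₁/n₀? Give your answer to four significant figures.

0.05120

k_BT = 0.08617 × 2460 K = 211.978 meV.
n₁/n₀ = exp[−(E₁−E₀)/kT] = exp(−(630 meV)/(211.978 meV)) = exp(-2.97201) = 0.05120.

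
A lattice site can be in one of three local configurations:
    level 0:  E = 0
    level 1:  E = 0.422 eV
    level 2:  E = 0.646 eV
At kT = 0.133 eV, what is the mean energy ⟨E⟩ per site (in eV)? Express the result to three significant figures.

0.0216 eV

Eᵢ/kT = 0, 3.1729, 4.8571.
Z = Σ e^(−Eᵢ/kT) = e^(−0) + e^(−3.1729) + e^(−4.8571) = 1.0000 + 0.041882 + 0.0077730 = 1.0497.
⟨E⟩ = Σ Eᵢ e^(−Eᵢ/kT) / Z = (0·1.0000 + 0.422·0.041882 + 0.646·0.0077730) / 1.0497 = 0.0216 eV.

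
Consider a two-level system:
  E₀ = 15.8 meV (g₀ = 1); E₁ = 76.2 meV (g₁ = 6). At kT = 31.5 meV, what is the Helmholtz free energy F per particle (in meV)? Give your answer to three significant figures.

-4.12 meV

Eᵢ/kT = 0.50159, 2.4190.
Z = Σ gᵢe^(−Eᵢ/kT) = 1·e^(−0.50159) + 6·e^(−2.4190) = 0.60557 + 0.53406 = 1.1396.
F = −kT ln Z = −31.5 × ln(1.1396) = −31.5 × 0.13068 = -4.12 meV.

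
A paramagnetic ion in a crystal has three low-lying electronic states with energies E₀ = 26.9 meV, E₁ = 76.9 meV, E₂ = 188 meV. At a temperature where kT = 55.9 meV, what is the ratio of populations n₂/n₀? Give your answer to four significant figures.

0.05603

n₂/n₀ = exp[−(E₂−E₀)/kT] = exp(−(161.1 meV)/(55.9 meV)) = exp(-2.88193) = 0.05603.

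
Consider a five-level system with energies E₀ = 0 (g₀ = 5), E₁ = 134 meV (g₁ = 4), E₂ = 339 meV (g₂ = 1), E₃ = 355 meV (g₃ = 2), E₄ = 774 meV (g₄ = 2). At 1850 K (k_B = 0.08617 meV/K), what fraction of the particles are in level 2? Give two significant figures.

0.017

k_BT = 0.08617 × 1850 K = 159.4 meV.
Eᵢ/kT = 0, 0.8407, 2.127, 2.227, 4.856.
Z = Σ gᵢe^(−Eᵢ/kT) = 5·e^(−0) + 4·e^(−0.8407) + 1·e^(−2.127) + 2·e^(−2.227) + 2·e^(−4.856) = 5.000 + 1.726 + 0.1192 + 0.2157 + 0.01556 = 7.076.
P₂ = g₂ e^(−E₂/kT) / Z = 0.1192/7.076 = 0.017.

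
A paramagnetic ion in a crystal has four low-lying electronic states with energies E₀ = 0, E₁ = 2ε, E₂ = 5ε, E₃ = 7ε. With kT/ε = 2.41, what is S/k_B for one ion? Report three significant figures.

Eᵢ/kT = 0, 0.82988, 2.0747, 2.9046.
Z = Σ e^(−Eᵢ/kT) = e^(−0) + e^(−0.82988) + e^(−2.0747) + e^(−2.9046) = 1.0000 + 0.43610 + 0.12559 + 0.054771 = 1.6165.
⟨E⟩ = Σ EᵢPᵢ = 1.1652 ε.
S/k_B = ln Z + ⟨E⟩/kT = ln(1.6165) + 1.1652/2.41 = 0.48026 + 0.48349 = 0.964.

0.964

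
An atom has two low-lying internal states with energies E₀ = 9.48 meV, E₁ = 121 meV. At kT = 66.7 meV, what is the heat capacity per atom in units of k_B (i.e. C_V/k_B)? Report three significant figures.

0.372

Eᵢ/kT = 0.14213, 1.8141.
Z = Σ e^(−Eᵢ/kT) = e^(−0.14213) + e^(−1.8141) = 0.86751 + 0.16298 = 1.0305.
⟨E⟩ = 27.117 meV, ⟨E²⟩ = 2391.2 meV².
C_V/k_B = (⟨E²⟩ − ⟨E⟩²)/(kT)² = (2391.2 − 735.33)/4448.9 = 0.372.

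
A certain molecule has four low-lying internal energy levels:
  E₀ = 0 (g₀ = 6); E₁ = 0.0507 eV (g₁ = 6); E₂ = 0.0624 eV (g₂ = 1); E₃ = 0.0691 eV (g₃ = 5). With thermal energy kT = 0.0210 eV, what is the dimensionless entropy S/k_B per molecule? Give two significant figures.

Eᵢ/kT = 0, 2.414, 2.971, 3.290.
Z = Σ gᵢe^(−Eᵢ/kT) = 6·e^(−0) + 6·e^(−2.414) + 1·e^(−2.971) + 5·e^(−3.290) = 6.000 + 0.5367 + 0.05125 + 0.1863 = 6.774.
⟨E⟩ = Σ EᵢPᵢ = 0.006389 eV.
S/k_B = ln Z + ⟨E⟩/kT = ln(6.774) + 0.006389/0.0210 = 1.913 + 0.3042 = 2.2.

2.2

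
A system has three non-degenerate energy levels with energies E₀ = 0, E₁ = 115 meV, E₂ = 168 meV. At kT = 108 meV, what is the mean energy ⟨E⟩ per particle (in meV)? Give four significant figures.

48.28 meV

Eᵢ/kT = 0, 1.06481, 1.55556.
Z = Σ e^(−Eᵢ/kT) = e^(−0) + e^(−1.06481) + e^(−1.55556) = 1.00000 + 0.344793 + 0.211071 = 1.55586.
⟨E⟩ = Σ Eᵢ e^(−Eᵢ/kT) / Z = (0·1.00000 + 115·0.344793 + 168·0.211071) / 1.55586 = 48.28 meV.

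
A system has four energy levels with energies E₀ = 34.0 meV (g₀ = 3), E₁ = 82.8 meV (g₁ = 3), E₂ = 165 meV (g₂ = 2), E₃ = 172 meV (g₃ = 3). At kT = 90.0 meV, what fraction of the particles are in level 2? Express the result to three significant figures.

Eᵢ/kT = 0.37778, 0.92000, 1.8333, 1.9111.
Z = Σ gᵢe^(−Eᵢ/kT) = 3·e^(−0.37778) + 3·e^(−0.92000) + 2·e^(−1.8333) + 3·e^(−1.9111) = 2.0561 + 1.1956 + 0.31977 + 0.44375 = 4.0152.
P₂ = g₂ e^(−E₂/kT) / Z = 0.31977/4.0152 = 0.0796.

0.0796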